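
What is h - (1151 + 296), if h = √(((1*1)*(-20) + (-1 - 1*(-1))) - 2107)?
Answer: -1447 + I*√2127 ≈ -1447.0 + 46.119*I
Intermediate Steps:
h = I*√2127 (h = √((1*(-20) + (-1 + 1)) - 2107) = √((-20 + 0) - 2107) = √(-20 - 2107) = √(-2127) = I*√2127 ≈ 46.119*I)
h - (1151 + 296) = I*√2127 - (1151 + 296) = I*√2127 - 1*1447 = I*√2127 - 1447 = -1447 + I*√2127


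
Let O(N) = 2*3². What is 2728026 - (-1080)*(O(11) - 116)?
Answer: 2622186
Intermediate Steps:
O(N) = 18 (O(N) = 2*9 = 18)
2728026 - (-1080)*(O(11) - 116) = 2728026 - (-1080)*(18 - 116) = 2728026 - (-1080)*(-98) = 2728026 - 1*105840 = 2728026 - 105840 = 2622186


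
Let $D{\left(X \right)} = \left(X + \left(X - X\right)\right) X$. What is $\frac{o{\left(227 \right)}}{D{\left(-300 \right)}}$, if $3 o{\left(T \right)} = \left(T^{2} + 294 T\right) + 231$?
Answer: $\frac{59249}{135000} \approx 0.43888$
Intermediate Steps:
$D{\left(X \right)} = X^{2}$ ($D{\left(X \right)} = \left(X + 0\right) X = X X = X^{2}$)
$o{\left(T \right)} = 77 + 98 T + \frac{T^{2}}{3}$ ($o{\left(T \right)} = \frac{\left(T^{2} + 294 T\right) + 231}{3} = \frac{231 + T^{2} + 294 T}{3} = 77 + 98 T + \frac{T^{2}}{3}$)
$\frac{o{\left(227 \right)}}{D{\left(-300 \right)}} = \frac{77 + 98 \cdot 227 + \frac{227^{2}}{3}}{\left(-300\right)^{2}} = \frac{77 + 22246 + \frac{1}{3} \cdot 51529}{90000} = \left(77 + 22246 + \frac{51529}{3}\right) \frac{1}{90000} = \frac{118498}{3} \cdot \frac{1}{90000} = \frac{59249}{135000}$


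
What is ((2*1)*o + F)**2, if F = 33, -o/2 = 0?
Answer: 1089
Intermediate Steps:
o = 0 (o = -2*0 = 0)
((2*1)*o + F)**2 = ((2*1)*0 + 33)**2 = (2*0 + 33)**2 = (0 + 33)**2 = 33**2 = 1089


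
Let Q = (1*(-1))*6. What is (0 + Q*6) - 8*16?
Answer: -164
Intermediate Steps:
Q = -6 (Q = -1*6 = -6)
(0 + Q*6) - 8*16 = (0 - 6*6) - 8*16 = (0 - 36) - 128 = -36 - 128 = -164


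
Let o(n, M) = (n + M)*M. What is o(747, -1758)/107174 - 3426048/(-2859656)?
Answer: 340609909005/19155048259 ≈ 17.782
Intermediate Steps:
o(n, M) = M*(M + n) (o(n, M) = (M + n)*M = M*(M + n))
o(747, -1758)/107174 - 3426048/(-2859656) = -1758*(-1758 + 747)/107174 - 3426048/(-2859656) = -1758*(-1011)*(1/107174) - 3426048*(-1/2859656) = 1777338*(1/107174) + 428256/357457 = 888669/53587 + 428256/357457 = 340609909005/19155048259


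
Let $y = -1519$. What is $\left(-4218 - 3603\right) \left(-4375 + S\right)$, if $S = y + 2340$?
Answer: $27795834$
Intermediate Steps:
$S = 821$ ($S = -1519 + 2340 = 821$)
$\left(-4218 - 3603\right) \left(-4375 + S\right) = \left(-4218 - 3603\right) \left(-4375 + 821\right) = \left(-7821\right) \left(-3554\right) = 27795834$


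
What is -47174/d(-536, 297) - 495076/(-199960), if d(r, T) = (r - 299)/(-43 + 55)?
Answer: 5680417247/8348330 ≈ 680.43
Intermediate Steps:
d(r, T) = -299/12 + r/12 (d(r, T) = (-299 + r)/12 = (-299 + r)*(1/12) = -299/12 + r/12)
-47174/d(-536, 297) - 495076/(-199960) = -47174/(-299/12 + (1/12)*(-536)) - 495076/(-199960) = -47174/(-299/12 - 134/3) - 495076*(-1/199960) = -47174/(-835/12) + 123769/49990 = -47174*(-12/835) + 123769/49990 = 566088/835 + 123769/49990 = 5680417247/8348330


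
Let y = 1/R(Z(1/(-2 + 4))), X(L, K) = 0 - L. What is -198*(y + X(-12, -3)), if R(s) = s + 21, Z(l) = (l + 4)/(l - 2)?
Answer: -2387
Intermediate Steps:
Z(l) = (4 + l)/(-2 + l)
R(s) = 21 + s
X(L, K) = -L
y = 1/18 (y = 1/(21 + (4 + 1/(-2 + 4))/(-2 + 1/(-2 + 4))) = 1/(21 + (4 + 1/2)/(-2 + 1/2)) = 1/(21 + (4 + ½)/(-2 + ½)) = 1/(21 + (9/2)/(-3/2)) = 1/(21 - ⅔*9/2) = 1/(21 - 3) = 1/18 ≈ 0.055556)
-198*(y + X(-12, -3)) = -198*(1/18 - 1*(-12)) = -198*(1/18 + 12) = -198*217/18 = -2387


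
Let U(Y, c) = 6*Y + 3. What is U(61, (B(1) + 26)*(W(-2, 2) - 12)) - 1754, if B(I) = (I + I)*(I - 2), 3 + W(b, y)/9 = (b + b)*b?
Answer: -1385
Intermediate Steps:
W(b, y) = -27 + 18*b**2 (W(b, y) = -27 + 9*((b + b)*b) = -27 + 9*((2*b)*b) = -27 + 9*(2*b**2) = -27 + 18*b**2)
B(I) = 2*I*(-2 + I) (B(I) = (2*I)*(-2 + I) = 2*I*(-2 + I))
U(Y, c) = 3 + 6*Y
U(61, (B(1) + 26)*(W(-2, 2) - 12)) - 1754 = (3 + 6*61) - 1754 = (3 + 366) - 1754 = 369 - 1754 = -1385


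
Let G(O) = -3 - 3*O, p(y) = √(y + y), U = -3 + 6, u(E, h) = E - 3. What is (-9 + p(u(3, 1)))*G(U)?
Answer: 108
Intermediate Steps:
u(E, h) = -3 + E
U = 3
p(y) = √2*√y (p(y) = √(2*y) = √2*√y)
(-9 + p(u(3, 1)))*G(U) = (-9 + √2*√(-3 + 3))*(-3 - 3*3) = (-9 + √2*√0)*(-3 - 9) = (-9 + √2*0)*(-12) = (-9 + 0)*(-12) = -9*(-12) = 108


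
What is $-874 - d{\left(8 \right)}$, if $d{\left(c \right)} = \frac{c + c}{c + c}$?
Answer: $-875$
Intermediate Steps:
$d{\left(c \right)} = 1$ ($d{\left(c \right)} = \frac{2 c}{2 c} = 2 c \frac{1}{2 c} = 1$)
$-874 - d{\left(8 \right)} = -874 - 1 = -875$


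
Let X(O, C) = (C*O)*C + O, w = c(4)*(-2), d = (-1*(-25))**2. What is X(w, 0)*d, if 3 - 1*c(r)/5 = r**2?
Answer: 81250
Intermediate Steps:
c(r) = 15 - 5*r**2
d = 625 (d = 25**2 = 625)
w = 130 (w = (15 - 5*4**2)*(-2) = (15 - 5*16)*(-2) = (15 - 80)*(-2) = -65*(-2) = 130)
X(O, C) = O + O*C**2 (X(O, C) = O*C**2 + O = O + O*C**2)
X(w, 0)*d = (130*(1 + 0**2))*625 = (130*(1 + 0))*625 = (130*1)*625 = 130*625 = 81250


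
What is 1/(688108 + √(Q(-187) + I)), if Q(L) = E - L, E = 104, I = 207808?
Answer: 688108/473492411565 - √208099/473492411565 ≈ 1.4523e-6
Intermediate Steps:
Q(L) = 104 - L
1/(688108 + √(Q(-187) + I)) = 1/(688108 + √((104 - 1*(-187)) + 207808)) = 1/(688108 + √((104 + 187) + 207808)) = 1/(688108 + √(291 + 207808)) = 1/(688108 + √208099)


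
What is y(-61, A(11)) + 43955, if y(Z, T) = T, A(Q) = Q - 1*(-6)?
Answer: 43972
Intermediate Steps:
A(Q) = 6 + Q (A(Q) = Q + 6 = 6 + Q)
y(-61, A(11)) + 43955 = (6 + 11) + 43955 = 17 + 43955 = 43972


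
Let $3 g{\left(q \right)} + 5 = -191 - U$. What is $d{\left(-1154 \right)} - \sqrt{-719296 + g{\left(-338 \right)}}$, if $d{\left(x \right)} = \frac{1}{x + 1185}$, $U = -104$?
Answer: $\frac{1}{31} - \frac{2 i \sqrt{1618485}}{3} \approx 0.032258 - 848.13 i$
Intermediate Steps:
$g{\left(q \right)} = - \frac{92}{3}$ ($g{\left(q \right)} = - \frac{5}{3} + \frac{-191 - -104}{3} = - \frac{5}{3} + \frac{-191 + 104}{3} = - \frac{5}{3} + \frac{1}{3} \left(-87\right) = - \frac{5}{3} - 29 = - \frac{92}{3}$)
$d{\left(x \right)} = \frac{1}{1185 + x}$
$d{\left(-1154 \right)} - \sqrt{-719296 + g{\left(-338 \right)}} = \frac{1}{1185 - 1154} - \sqrt{-719296 - \frac{92}{3}} = \frac{1}{31} - \sqrt{- \frac{2157980}{3}} = \frac{1}{31} - \frac{2 i \sqrt{1618485}}{3}$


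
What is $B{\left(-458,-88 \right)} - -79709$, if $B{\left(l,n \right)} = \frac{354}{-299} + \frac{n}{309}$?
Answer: $\frac{7364258521}{92391} \approx 79708.0$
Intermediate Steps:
$B{\left(l,n \right)} = - \frac{354}{299} + \frac{n}{309}$ ($B{\left(l,n \right)} = 354 \left(- \frac{1}{299}\right) + n \frac{1}{309} = - \frac{354}{299} + \frac{n}{309}$)
$B{\left(-458,-88 \right)} - -79709 = \left(- \frac{354}{299} + \frac{1}{309} \left(-88\right)\right) - -79709 = \left(- \frac{354}{299} - \frac{88}{309}\right) + 79709 = - \frac{135698}{92391} + 79709 = \frac{7364258521}{92391}$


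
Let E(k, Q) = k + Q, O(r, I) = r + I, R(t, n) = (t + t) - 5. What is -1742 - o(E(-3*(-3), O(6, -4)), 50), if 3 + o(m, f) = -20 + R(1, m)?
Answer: -1716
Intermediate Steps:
R(t, n) = -5 + 2*t (R(t, n) = 2*t - 5 = -5 + 2*t)
O(r, I) = I + r
E(k, Q) = Q + k
o(m, f) = -26 (o(m, f) = -3 + (-20 + (-5 + 2*1)) = -3 + (-20 + (-5 + 2)) = -3 + (-20 - 3) = -3 - 23 = -26)
-1742 - o(E(-3*(-3), O(6, -4)), 50) = -1742 - 1*(-26) = -1742 + 26 = -1716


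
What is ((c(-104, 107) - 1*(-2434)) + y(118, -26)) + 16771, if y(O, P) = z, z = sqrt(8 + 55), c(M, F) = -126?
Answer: 19079 + 3*sqrt(7) ≈ 19087.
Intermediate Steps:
z = 3*sqrt(7) (z = sqrt(63) = 3*sqrt(7) ≈ 7.9373)
y(O, P) = 3*sqrt(7)
((c(-104, 107) - 1*(-2434)) + y(118, -26)) + 16771 = ((-126 - 1*(-2434)) + 3*sqrt(7)) + 16771 = ((-126 + 2434) + 3*sqrt(7)) + 16771 = (2308 + 3*sqrt(7)) + 16771 = 19079 + 3*sqrt(7)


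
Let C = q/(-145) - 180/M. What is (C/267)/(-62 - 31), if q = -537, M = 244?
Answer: -8744/73210065 ≈ -0.00011944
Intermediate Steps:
C = 26232/8845 (C = -537/(-145) - 180/244 = -537*(-1/145) - 180*1/244 = 537/145 - 45/61 = 26232/8845 ≈ 2.9657)
(C/267)/(-62 - 31) = ((26232/8845)/267)/(-62 - 31) = ((26232/8845)*(1/267))/(-93) = (8744/787205)*(-1/93) = -8744/73210065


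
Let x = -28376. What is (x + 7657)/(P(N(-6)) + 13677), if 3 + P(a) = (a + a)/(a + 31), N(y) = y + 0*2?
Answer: -517975/341838 ≈ -1.5153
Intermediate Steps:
N(y) = y (N(y) = y + 0 = y)
P(a) = -3 + 2*a/(31 + a) (P(a) = -3 + (a + a)/(a + 31) = -3 + (2*a)/(31 + a) = -3 + 2*a/(31 + a))
(x + 7657)/(P(N(-6)) + 13677) = (-28376 + 7657)/((-93 - 1*(-6))/(31 - 6) + 13677) = -20719/((-93 + 6)/25 + 13677) = -20719/((1/25)*(-87) + 13677) = -20719/(-87/25 + 13677) = -20719/341838/25 = -20719*25/341838 = -517975/341838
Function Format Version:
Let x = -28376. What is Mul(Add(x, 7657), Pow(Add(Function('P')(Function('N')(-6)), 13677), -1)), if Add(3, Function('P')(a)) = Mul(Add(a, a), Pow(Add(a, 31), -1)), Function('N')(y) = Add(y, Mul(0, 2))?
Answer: Rational(-517975, 341838) ≈ -1.5153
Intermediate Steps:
Function('N')(y) = y (Function('N')(y) = Add(y, 0) = y)
Function('P')(a) = Add(-3, Mul(2, a, Pow(Add(31, a), -1))) (Function('P')(a) = Add(-3, Mul(Add(a, a), Pow(Add(a, 31), -1))) = Add(-3, Mul(Mul(2, a), Pow(Add(31, a), -1))) = Add(-3, Mul(2, a, Pow(Add(31, a), -1))))
Mul(Add(x, 7657), Pow(Add(Function('P')(Function('N')(-6)), 13677), -1)) = Mul(Add(-28376, 7657), Pow(Add(Mul(Pow(Add(31, -6), -1), Add(-93, Mul(-1, -6))), 13677), -1)) = Mul(-20719, Pow(Add(Mul(Pow(25, -1), Add(-93, 6)), 13677), -1)) = Mul(-20719, Pow(Add(Mul(Rational(1, 25), -87), 13677), -1)) = Mul(-20719, Pow(Add(Rational(-87, 25), 13677), -1)) = Mul(-20719, Pow(Rational(341838, 25), -1)) = Mul(-20719, Rational(25, 341838)) = Rational(-517975, 341838)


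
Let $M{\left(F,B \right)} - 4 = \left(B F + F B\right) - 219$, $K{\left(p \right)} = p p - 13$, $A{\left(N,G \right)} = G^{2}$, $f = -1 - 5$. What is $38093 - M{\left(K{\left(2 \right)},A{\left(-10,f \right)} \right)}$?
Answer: $38956$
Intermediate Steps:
$f = -6$
$K{\left(p \right)} = -13 + p^{2}$ ($K{\left(p \right)} = p^{2} - 13 = -13 + p^{2}$)
$M{\left(F,B \right)} = -215 + 2 B F$ ($M{\left(F,B \right)} = 4 - \left(219 - B F - F B\right) = 4 + \left(\left(B F + B F\right) - 219\right) = 4 + \left(2 B F - 219\right) = 4 + \left(-219 + 2 B F\right) = -215 + 2 B F$)
$38093 - M{\left(K{\left(2 \right)},A{\left(-10,f \right)} \right)} = 38093 - \left(-215 + 2 \left(-6\right)^{2} \left(-13 + 2^{2}\right)\right) = 38093 - \left(-215 + 2 \cdot 36 \left(-13 + 4\right)\right) = 38093 - \left(-215 + 2 \cdot 36 \left(-9\right)\right) = 38093 - \left(-215 - 648\right) = 38093 - -863 = 38093 + 863 = 38956$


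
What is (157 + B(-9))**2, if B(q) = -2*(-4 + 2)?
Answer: 25921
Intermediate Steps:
B(q) = 4 (B(q) = -2*(-2) = 4)
(157 + B(-9))**2 = (157 + 4)**2 = 161**2 = 25921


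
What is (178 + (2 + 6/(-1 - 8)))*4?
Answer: 2152/3 ≈ 717.33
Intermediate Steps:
(178 + (2 + 6/(-1 - 8)))*4 = (178 + (2 + 6/(-9)))*4 = (178 + (2 + 6*(-⅑)))*4 = (178 + (2 - ⅔))*4 = (178 + 4/3)*4 = (538/3)*4 = 2152/3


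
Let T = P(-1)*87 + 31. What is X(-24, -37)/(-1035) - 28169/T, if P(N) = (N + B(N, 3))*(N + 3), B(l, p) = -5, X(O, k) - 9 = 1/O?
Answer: 139900033/5032584 ≈ 27.799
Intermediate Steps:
X(O, k) = 9 + 1/O
P(N) = (-5 + N)*(3 + N) (P(N) = (N - 5)*(N + 3) = (-5 + N)*(3 + N))
T = -1013 (T = (-15 + (-1)**2 - 2*(-1))*87 + 31 = (-15 + 1 + 2)*87 + 31 = -12*87 + 31 = -1044 + 31 = -1013)
X(-24, -37)/(-1035) - 28169/T = (9 + 1/(-24))/(-1035) - 28169/(-1013) = (9 - 1/24)*(-1/1035) - 28169*(-1/1013) = (215/24)*(-1/1035) + 28169/1013 = -43/4968 + 28169/1013 = 139900033/5032584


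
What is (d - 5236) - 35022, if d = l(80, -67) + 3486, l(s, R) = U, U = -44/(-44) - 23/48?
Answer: -1765031/48 ≈ -36772.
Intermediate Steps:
U = 25/48 (U = -44*(-1/44) - 23*1/48 = 1 - 23/48 = 25/48 ≈ 0.52083)
l(s, R) = 25/48
d = 167353/48 (d = 25/48 + 3486 = 167353/48 ≈ 3486.5)
(d - 5236) - 35022 = (167353/48 - 5236) - 35022 = -83975/48 - 35022 = -1765031/48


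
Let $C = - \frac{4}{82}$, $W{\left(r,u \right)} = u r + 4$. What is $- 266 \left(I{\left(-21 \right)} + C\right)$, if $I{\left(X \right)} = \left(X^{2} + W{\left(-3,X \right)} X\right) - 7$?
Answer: $\frac{10612070}{41} \approx 2.5883 \cdot 10^{5}$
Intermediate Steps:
$W{\left(r,u \right)} = 4 + r u$ ($W{\left(r,u \right)} = r u + 4 = 4 + r u$)
$I{\left(X \right)} = -7 + X^{2} + X \left(4 - 3 X\right)$ ($I{\left(X \right)} = \left(X^{2} + \left(4 - 3 X\right) X\right) - 7 = \left(X^{2} + X \left(4 - 3 X\right)\right) - 7 = -7 + X^{2} + X \left(4 - 3 X\right)$)
$C = - \frac{2}{41}$ ($C = \left(-4\right) \frac{1}{82} = - \frac{2}{41} \approx -0.048781$)
$- 266 \left(I{\left(-21 \right)} + C\right) = - 266 \left(\left(-7 - 2 \left(-21\right)^{2} + 4 \left(-21\right)\right) - \frac{2}{41}\right) = - 266 \left(\left(-7 - 882 - 84\right) - \frac{2}{41}\right) = - 266 \left(-973 - \frac{2}{41}\right) = \left(-266\right) \left(- \frac{39895}{41}\right) = \frac{10612070}{41}$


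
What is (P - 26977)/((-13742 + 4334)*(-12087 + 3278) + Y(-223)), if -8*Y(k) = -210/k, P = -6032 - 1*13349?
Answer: -41351336/73924564119 ≈ -0.00055937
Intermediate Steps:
P = -19381 (P = -6032 - 13349 = -19381)
Y(k) = 105/(4*k) (Y(k) = -(-105)/(4*k) = 105/(4*k))
(P - 26977)/((-13742 + 4334)*(-12087 + 3278) + Y(-223)) = (-19381 - 26977)/((-13742 + 4334)*(-12087 + 3278) + (105/4)/(-223)) = -46358/(-9408*(-8809) + (105/4)*(-1/223)) = -46358/(82875072 - 105/892) = -46358/73924564119/892 = -46358*892/73924564119 = -41351336/73924564119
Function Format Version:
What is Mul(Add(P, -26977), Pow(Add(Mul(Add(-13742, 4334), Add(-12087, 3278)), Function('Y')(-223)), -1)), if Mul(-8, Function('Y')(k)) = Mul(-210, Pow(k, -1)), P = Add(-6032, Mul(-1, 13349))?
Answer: Rational(-41351336, 73924564119) ≈ -0.00055937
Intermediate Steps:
P = -19381 (P = Add(-6032, -13349) = -19381)
Function('Y')(k) = Mul(Rational(105, 4), Pow(k, -1)) (Function('Y')(k) = Mul(Rational(-1, 8), Mul(-210, Pow(k, -1))) = Mul(Rational(105, 4), Pow(k, -1)))
Mul(Add(P, -26977), Pow(Add(Mul(Add(-13742, 4334), Add(-12087, 3278)), Function('Y')(-223)), -1)) = Mul(Add(-19381, -26977), Pow(Add(Mul(Add(-13742, 4334), Add(-12087, 3278)), Mul(Rational(105, 4), Pow(-223, -1))), -1)) = Mul(-46358, Pow(Add(Mul(-9408, -8809), Mul(Rational(105, 4), Rational(-1, 223))), -1)) = Mul(-46358, Pow(Add(82875072, Rational(-105, 892)), -1)) = Mul(-46358, Pow(Rational(73924564119, 892), -1)) = Mul(-46358, Rational(892, 73924564119)) = Rational(-41351336, 73924564119)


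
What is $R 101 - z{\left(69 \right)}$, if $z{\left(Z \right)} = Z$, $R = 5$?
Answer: $436$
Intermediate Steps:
$R 101 - z{\left(69 \right)} = 5 \cdot 101 - 69 = 505 - 69 = 436$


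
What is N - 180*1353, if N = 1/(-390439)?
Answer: -95087514061/390439 ≈ -2.4354e+5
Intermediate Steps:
N = -1/390439 ≈ -2.5612e-6
N - 180*1353 = -1/390439 - 180*1353 = -1/390439 - 1*243540 = -1/390439 - 243540 = -95087514061/390439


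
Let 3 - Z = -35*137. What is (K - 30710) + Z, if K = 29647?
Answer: 3735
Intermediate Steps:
Z = 4798 (Z = 3 - (-35)*137 = 3 - 1*(-4795) = 3 + 4795 = 4798)
(K - 30710) + Z = (29647 - 30710) + 4798 = -1063 + 4798 = 3735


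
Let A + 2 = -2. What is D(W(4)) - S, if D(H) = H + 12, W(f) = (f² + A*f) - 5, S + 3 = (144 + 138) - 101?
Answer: -171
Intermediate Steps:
A = -4 (A = -2 - 2 = -4)
S = 178 (S = -3 + ((144 + 138) - 101) = -3 + (282 - 101) = -3 + 181 = 178)
W(f) = -5 + f² - 4*f (W(f) = (f² - 4*f) - 5 = -5 + f² - 4*f)
D(H) = 12 + H
D(W(4)) - S = (12 + (-5 + 4² - 4*4)) - 1*178 = (12 + (-5 + 16 - 16)) - 178 = (12 - 5) - 178 = 7 - 178 = -171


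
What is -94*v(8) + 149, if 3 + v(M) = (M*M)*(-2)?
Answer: 12463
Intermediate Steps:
v(M) = -3 - 2*M² (v(M) = -3 + (M*M)*(-2) = -3 + M²*(-2) = -3 - 2*M²)
-94*v(8) + 149 = -94*(-3 - 2*8²) + 149 = -94*(-3 - 2*64) + 149 = -94*(-3 - 128) + 149 = -94*(-131) + 149 = 12314 + 149 = 12463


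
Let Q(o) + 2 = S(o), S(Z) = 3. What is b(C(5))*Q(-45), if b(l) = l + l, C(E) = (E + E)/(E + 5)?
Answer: 2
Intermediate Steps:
Q(o) = 1 (Q(o) = -2 + 3 = 1)
C(E) = 2*E/(5 + E) (C(E) = (2*E)/(5 + E) = 2*E/(5 + E))
b(l) = 2*l
b(C(5))*Q(-45) = (2*(2*5/(5 + 5)))*1 = (2*(2*5/10))*1 = (2*(2*5*(1/10)))*1 = (2*1)*1 = 2*1 = 2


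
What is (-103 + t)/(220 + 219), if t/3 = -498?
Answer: -1597/439 ≈ -3.6378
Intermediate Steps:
t = -1494 (t = 3*(-498) = -1494)
(-103 + t)/(220 + 219) = (-103 - 1494)/(220 + 219) = -1597/439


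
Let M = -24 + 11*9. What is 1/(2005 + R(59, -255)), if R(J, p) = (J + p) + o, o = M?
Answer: 1/1884 ≈ 0.00053079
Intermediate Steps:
M = 75 (M = -24 + 99 = 75)
o = 75
R(J, p) = 75 + J + p (R(J, p) = (J + p) + 75 = 75 + J + p)
1/(2005 + R(59, -255)) = 1/(2005 + (75 + 59 - 255)) = 1/(2005 - 121) = 1/1884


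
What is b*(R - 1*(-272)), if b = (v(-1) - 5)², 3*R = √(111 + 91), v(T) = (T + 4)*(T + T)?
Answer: 32912 + 121*√202/3 ≈ 33485.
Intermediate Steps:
v(T) = 2*T*(4 + T) (v(T) = (4 + T)*(2*T) = 2*T*(4 + T))
R = √202/3 (R = √(111 + 91)/3 = √202/3 ≈ 4.7376)
b = 121 (b = (2*(-1)*(4 - 1) - 5)² = (2*(-1)*3 - 5)² = (-6 - 5)² = (-11)² = 121)
b*(R - 1*(-272)) = 121*(√202/3 - 1*(-272)) = 121*(√202/3 + 272) = 121*(272 + √202/3) = 32912 + 121*√202/3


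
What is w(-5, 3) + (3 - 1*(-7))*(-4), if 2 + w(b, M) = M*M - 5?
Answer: -38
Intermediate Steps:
w(b, M) = -7 + M**2 (w(b, M) = -2 + (M*M - 5) = -2 + (M**2 - 5) = -2 + (-5 + M**2) = -7 + M**2)
w(-5, 3) + (3 - 1*(-7))*(-4) = (-7 + 3**2) + (3 - 1*(-7))*(-4) = (-7 + 9) + (3 + 7)*(-4) = 2 + 10*(-4) = 2 - 40 = -38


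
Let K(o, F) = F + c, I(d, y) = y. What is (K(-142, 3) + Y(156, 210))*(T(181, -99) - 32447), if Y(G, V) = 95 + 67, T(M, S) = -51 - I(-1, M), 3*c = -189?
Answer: -3333258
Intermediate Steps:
c = -63 (c = (⅓)*(-189) = -63)
T(M, S) = -51 - M
Y(G, V) = 162
K(o, F) = -63 + F (K(o, F) = F - 63 = -63 + F)
(K(-142, 3) + Y(156, 210))*(T(181, -99) - 32447) = ((-63 + 3) + 162)*((-51 - 1*181) - 32447) = (-60 + 162)*((-51 - 181) - 32447) = 102*(-232 - 32447) = 102*(-32679) = -3333258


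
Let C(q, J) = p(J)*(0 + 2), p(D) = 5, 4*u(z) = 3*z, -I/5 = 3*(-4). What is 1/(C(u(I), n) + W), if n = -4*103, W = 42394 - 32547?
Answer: 1/9857 ≈ 0.00010145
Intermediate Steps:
I = 60 (I = -15*(-4) = -5*(-12) = 60)
u(z) = 3*z/4 (u(z) = (3*z)/4 = 3*z/4)
W = 9847
n = -412
C(q, J) = 10 (C(q, J) = 5*(0 + 2) = 5*2 = 10)
1/(C(u(I), n) + W) = 1/(10 + 9847) = 1/9857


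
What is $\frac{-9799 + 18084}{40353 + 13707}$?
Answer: $\frac{1657}{10812} \approx 0.15326$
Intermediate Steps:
$\frac{-9799 + 18084}{40353 + 13707} = \frac{8285}{54060} = 8285 \cdot \frac{1}{54060} = \frac{1657}{10812}$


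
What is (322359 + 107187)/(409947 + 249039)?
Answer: 71591/109831 ≈ 0.65183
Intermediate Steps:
(322359 + 107187)/(409947 + 249039) = 429546/658986 = 429546*(1/658986) = 71591/109831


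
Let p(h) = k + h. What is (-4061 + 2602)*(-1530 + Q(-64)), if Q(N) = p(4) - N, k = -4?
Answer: 2138894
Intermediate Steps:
p(h) = -4 + h
Q(N) = -N (Q(N) = (-4 + 4) - N = 0 - N = -N)
(-4061 + 2602)*(-1530 + Q(-64)) = (-4061 + 2602)*(-1530 - 1*(-64)) = -1459*(-1530 + 64) = -1459*(-1466) = 2138894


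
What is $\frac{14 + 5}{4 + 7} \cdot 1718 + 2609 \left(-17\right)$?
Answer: $- \frac{455241}{11} \approx -41386.0$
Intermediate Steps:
$\frac{14 + 5}{4 + 7} \cdot 1718 + 2609 \left(-17\right) = \frac{19}{11} \cdot 1718 - 44353 = \frac{32642}{11} - 44353 = - \frac{455241}{11}$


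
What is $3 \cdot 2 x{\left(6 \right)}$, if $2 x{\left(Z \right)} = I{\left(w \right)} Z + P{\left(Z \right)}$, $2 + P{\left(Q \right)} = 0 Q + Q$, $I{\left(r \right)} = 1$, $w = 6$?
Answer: $30$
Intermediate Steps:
$P{\left(Q \right)} = -2 + Q$ ($P{\left(Q \right)} = -2 + \left(0 Q + Q\right) = -2 + \left(0 + Q\right) = -2 + Q$)
$x{\left(Z \right)} = -1 + Z$ ($x{\left(Z \right)} = \frac{1 Z + \left(-2 + Z\right)}{2} = \frac{Z + \left(-2 + Z\right)}{2} = \frac{-2 + 2 Z}{2} = -1 + Z$)
$3 \cdot 2 x{\left(6 \right)} = 3 \cdot 2 \left(-1 + 6\right) = 6 \cdot 5 = 30$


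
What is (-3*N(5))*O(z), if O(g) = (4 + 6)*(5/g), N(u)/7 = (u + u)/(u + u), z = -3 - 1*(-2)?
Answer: 1050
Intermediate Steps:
z = -1 (z = -3 + 2 = -1)
N(u) = 7 (N(u) = 7*((u + u)/(u + u)) = 7*((2*u)/((2*u))) = 7*((2*u)*(1/(2*u))) = 7*1 = 7)
O(g) = 50/g (O(g) = 10*(5/g) = 50/g)
(-3*N(5))*O(z) = (-3*7)*(50/(-1)) = -1050*(-1) = -21*(-50) = 1050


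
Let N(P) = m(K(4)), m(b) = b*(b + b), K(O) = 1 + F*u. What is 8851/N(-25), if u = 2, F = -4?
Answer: 8851/98 ≈ 90.316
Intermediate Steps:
K(O) = -7 (K(O) = 1 - 4*2 = 1 - 8 = -7)
m(b) = 2*b² (m(b) = b*(2*b) = 2*b²)
N(P) = 98 (N(P) = 2*(-7)² = 2*49 = 98)
8851/N(-25) = 8851/98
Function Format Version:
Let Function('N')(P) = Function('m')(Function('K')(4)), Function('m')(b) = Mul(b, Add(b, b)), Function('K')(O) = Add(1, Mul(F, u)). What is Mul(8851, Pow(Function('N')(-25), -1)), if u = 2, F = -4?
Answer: Rational(8851, 98) ≈ 90.316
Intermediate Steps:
Function('K')(O) = -7 (Function('K')(O) = Add(1, Mul(-4, 2)) = Add(1, -8) = -7)
Function('m')(b) = Mul(2, Pow(b, 2)) (Function('m')(b) = Mul(b, Mul(2, b)) = Mul(2, Pow(b, 2)))
Function('N')(P) = 98 (Function('N')(P) = Mul(2, Pow(-7, 2)) = Mul(2, 49) = 98)
Mul(8851, Pow(Function('N')(-25), -1)) = Mul(8851, Pow(98, -1)) = Mul(8851, Rational(1, 98)) = Rational(8851, 98)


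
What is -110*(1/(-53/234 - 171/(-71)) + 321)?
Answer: -1281850350/36251 ≈ -35360.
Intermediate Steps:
-110*(1/(-53/234 - 171/(-71)) + 321) = -110*(1/(-53*1/234 - 171*(-1/71)) + 321) = -110*(1/(-53/234 + 171/71) + 321) = -110*(1/(36251/16614) + 321) = -110*(16614/36251 + 321) = -110*11653185/36251 = -1281850350/36251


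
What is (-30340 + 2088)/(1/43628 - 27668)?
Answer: 1232578256/1207099503 ≈ 1.0211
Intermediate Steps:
(-30340 + 2088)/(1/43628 - 27668) = -28252/(1/43628 - 27668) = -28252/(-1207099503/43628) = -28252*(-43628/1207099503) = 1232578256/1207099503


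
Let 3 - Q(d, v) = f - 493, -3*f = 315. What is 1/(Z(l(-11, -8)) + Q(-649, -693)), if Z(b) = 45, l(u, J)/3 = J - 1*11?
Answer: 1/646 ≈ 0.0015480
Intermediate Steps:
f = -105 (f = -⅓*315 = -105)
Q(d, v) = 601 (Q(d, v) = 3 - (-105 - 493) = 3 - 1*(-598) = 3 + 598 = 601)
l(u, J) = -33 + 3*J (l(u, J) = 3*(J - 1*11) = 3*(J - 11) = 3*(-11 + J) = -33 + 3*J)
1/(Z(l(-11, -8)) + Q(-649, -693)) = 1/(45 + 601) = 1/646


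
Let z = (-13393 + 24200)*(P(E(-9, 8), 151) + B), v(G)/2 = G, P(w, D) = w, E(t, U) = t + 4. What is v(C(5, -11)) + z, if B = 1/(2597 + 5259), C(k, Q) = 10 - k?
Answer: -424409593/7856 ≈ -54024.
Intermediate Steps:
E(t, U) = 4 + t
v(G) = 2*G
B = 1/7856 ≈ 0.00012729
z = -424488153/7856 (z = (-13393 + 24200)*((4 - 9) + 1/7856) = 10807*(-5 + 1/7856) = 10807*(-39279/7856) = -424488153/7856 ≈ -54034.)
v(C(5, -11)) + z = 2*(10 - 1*5) - 424488153/7856 = 2*(10 - 5) - 424488153/7856 = 2*5 - 424488153/7856 = 10 - 424488153/7856 = -424409593/7856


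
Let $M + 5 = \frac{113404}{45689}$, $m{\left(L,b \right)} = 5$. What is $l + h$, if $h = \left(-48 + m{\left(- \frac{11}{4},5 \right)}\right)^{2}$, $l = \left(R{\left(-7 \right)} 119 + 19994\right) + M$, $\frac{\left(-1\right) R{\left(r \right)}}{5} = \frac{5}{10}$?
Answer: $\frac{1968554617}{91378} \approx 21543.0$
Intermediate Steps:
$R{\left(r \right)} = - \frac{5}{2}$ ($R{\left(r \right)} = - 5 \cdot \frac{5}{10} = - 5 \cdot 5 \cdot \frac{1}{10} = \left(-5\right) \frac{1}{2} = - \frac{5}{2}$)
$M = - \frac{115041}{45689}$ ($M = -5 + \frac{113404}{45689} = - \frac{115041}{45689} \approx -2.5179$)
$l = \frac{1799596695}{91378}$ ($l = \left(\left(- \frac{5}{2}\right) 119 + 19994\right) - \frac{115041}{45689} = \left(- \frac{595}{2} + 19994\right) - \frac{115041}{45689} = \frac{39393}{2} - \frac{115041}{45689} = \frac{1799596695}{91378} \approx 19694.0$)
$h = 1849$ ($h = \left(-48 + 5\right)^{2} = \left(-43\right)^{2} = 1849$)
$l + h = \frac{1799596695}{91378} + 1849 = \frac{1968554617}{91378}$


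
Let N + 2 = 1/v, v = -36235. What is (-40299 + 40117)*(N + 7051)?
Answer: -46486533548/36235 ≈ -1.2829e+6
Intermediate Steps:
N = -72471/36235 (N = -2 + 1/(-36235) = -2 - 1/36235 = -72471/36235 ≈ -2.0000)
(-40299 + 40117)*(N + 7051) = (-40299 + 40117)*(-72471/36235 + 7051) = -182*255420514/36235 = -46486533548/36235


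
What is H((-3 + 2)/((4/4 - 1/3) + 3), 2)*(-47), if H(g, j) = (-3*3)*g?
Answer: -1269/11 ≈ -115.36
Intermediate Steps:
H(g, j) = -9*g
H((-3 + 2)/((4/4 - 1/3) + 3), 2)*(-47) = -9*(-3 + 2)/((4/4 - 1/3) + 3)*(-47) = -(-9)/((4*(¼) - 1*⅓) + 3)*(-47) = -(-9)/((1 - ⅓) + 3)*(-47) = -(-9)/(⅔ + 3)*(-47) = -(-9)/11/3*(-47) = -(-9)*3/11*(-47) = -9*(-3/11)*(-47) = (27/11)*(-47) = -1269/11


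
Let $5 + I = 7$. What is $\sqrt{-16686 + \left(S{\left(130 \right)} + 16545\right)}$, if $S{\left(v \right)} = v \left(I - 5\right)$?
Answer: $3 i \sqrt{59} \approx 23.043 i$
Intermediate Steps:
$I = 2$ ($I = -5 + 7 = 2$)
$S{\left(v \right)} = - 3 v$ ($S{\left(v \right)} = v \left(2 - 5\right) = v \left(-3\right) = - 3 v$)
$\sqrt{-16686 + \left(S{\left(130 \right)} + 16545\right)} = \sqrt{-16686 + \left(\left(-3\right) 130 + 16545\right)} = \sqrt{-16686 + \left(-390 + 16545\right)} = \sqrt{-16686 + 16155} = \sqrt{-531} = 3 i \sqrt{59}$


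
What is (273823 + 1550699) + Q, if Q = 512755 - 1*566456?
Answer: 1770821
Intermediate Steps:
Q = -53701 (Q = 512755 - 566456 = -53701)
(273823 + 1550699) + Q = (273823 + 1550699) - 53701 = 1824522 - 53701 = 1770821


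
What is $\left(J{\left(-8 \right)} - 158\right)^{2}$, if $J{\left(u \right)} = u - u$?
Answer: $24964$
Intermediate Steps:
$J{\left(u \right)} = 0$
$\left(J{\left(-8 \right)} - 158\right)^{2} = \left(0 - 158\right)^{2} = \left(-158\right)^{2} = 24964$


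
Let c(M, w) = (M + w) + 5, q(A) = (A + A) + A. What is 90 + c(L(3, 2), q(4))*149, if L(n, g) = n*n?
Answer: 3964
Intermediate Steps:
L(n, g) = n²
q(A) = 3*A (q(A) = 2*A + A = 3*A)
c(M, w) = 5 + M + w
90 + c(L(3, 2), q(4))*149 = 90 + (5 + 3² + 3*4)*149 = 90 + (5 + 9 + 12)*149 = 90 + 26*149 = 90 + 3874 = 3964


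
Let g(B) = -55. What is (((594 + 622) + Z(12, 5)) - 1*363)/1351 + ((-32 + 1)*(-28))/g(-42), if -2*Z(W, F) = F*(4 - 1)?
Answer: -2252331/148610 ≈ -15.156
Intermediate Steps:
Z(W, F) = -3*F/2 (Z(W, F) = -F*(4 - 1)/2 = -F*3/2 = -3*F/2)
(((594 + 622) + Z(12, 5)) - 1*363)/1351 + ((-32 + 1)*(-28))/g(-42) = (((594 + 622) - 3/2*5) - 1*363)/1351 + ((-32 + 1)*(-28))/(-55) = ((1216 - 15/2) - 363)*(1/1351) - 31*(-28)*(-1/55) = (2417/2 - 363)*(1/1351) + 868*(-1/55) = (1691/2)*(1/1351) - 868/55 = 1691/2702 - 868/55 = -2252331/148610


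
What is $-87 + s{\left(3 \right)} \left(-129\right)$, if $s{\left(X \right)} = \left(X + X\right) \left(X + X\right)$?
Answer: $-4731$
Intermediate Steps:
$s{\left(X \right)} = 4 X^{2}$ ($s{\left(X \right)} = 2 X 2 X = 4 X^{2}$)
$-87 + s{\left(3 \right)} \left(-129\right) = -87 + 4 \cdot 3^{2} \left(-129\right) = -87 + 4 \cdot 9 \left(-129\right) = -87 + 36 \left(-129\right) = -87 - 4644 = -4731$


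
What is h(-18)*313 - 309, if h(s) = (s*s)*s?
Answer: -1825725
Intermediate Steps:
h(s) = s**3 (h(s) = s**2*s = s**3)
h(-18)*313 - 309 = (-18)**3*313 - 309 = -5832*313 - 309 = -1825416 - 309 = -1825725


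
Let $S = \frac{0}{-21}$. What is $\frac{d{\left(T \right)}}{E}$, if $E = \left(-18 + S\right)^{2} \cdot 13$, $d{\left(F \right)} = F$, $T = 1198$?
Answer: $\frac{599}{2106} \approx 0.28443$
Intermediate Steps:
$S = 0$ ($S = 0 \left(- \frac{1}{21}\right) = 0$)
$E = 4212$ ($E = \left(-18 + 0\right)^{2} \cdot 13 = \left(-18\right)^{2} \cdot 13 = 324 \cdot 13 = 4212$)
$\frac{d{\left(T \right)}}{E} = \frac{1198}{4212} = 1198 \cdot \frac{1}{4212} = \frac{599}{2106}$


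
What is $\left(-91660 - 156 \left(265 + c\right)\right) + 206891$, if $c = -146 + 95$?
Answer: $81847$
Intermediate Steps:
$c = -51$
$\left(-91660 - 156 \left(265 + c\right)\right) + 206891 = \left(-91660 - 156 \left(265 - 51\right)\right) + 206891 = \left(-91660 - 33384\right) + 206891 = -125044 + 206891 = 81847$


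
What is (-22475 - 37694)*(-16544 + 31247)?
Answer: -884664807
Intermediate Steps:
(-22475 - 37694)*(-16544 + 31247) = -60169*14703 = -884664807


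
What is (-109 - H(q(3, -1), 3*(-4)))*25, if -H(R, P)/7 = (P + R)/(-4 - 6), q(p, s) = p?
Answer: -5135/2 ≈ -2567.5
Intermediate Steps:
H(R, P) = 7*P/10 + 7*R/10 (H(R, P) = -7*(P + R)/(-4 - 6) = -7*(P + R)/(-10) = -7*(P + R)*(-1)/10 = -7*(-P/10 - R/10) = 7*P/10 + 7*R/10)
(-109 - H(q(3, -1), 3*(-4)))*25 = (-109 - (7*(3*(-4))/10 + (7/10)*3))*25 = (-109 - ((7/10)*(-12) + 21/10))*25 = (-109 - (-42/5 + 21/10))*25 = (-109 - 1*(-63/10))*25 = (-109 + 63/10)*25 = -1027/10*25 = -5135/2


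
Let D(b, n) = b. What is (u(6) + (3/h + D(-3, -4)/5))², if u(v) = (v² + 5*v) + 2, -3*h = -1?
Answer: 145924/25 ≈ 5837.0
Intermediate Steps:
h = ⅓ (h = -⅓*(-1) = ⅓ ≈ 0.33333)
u(v) = 2 + v² + 5*v
(u(6) + (3/h + D(-3, -4)/5))² = ((2 + 6² + 5*6) + (3/(⅓) - 3/5))² = ((2 + 36 + 30) + (3*3 - 3*⅕))² = (68 + (9 - ⅗))² = (68 + 42/5)² = (382/5)² = 145924/25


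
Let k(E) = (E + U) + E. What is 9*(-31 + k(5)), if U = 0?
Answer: -189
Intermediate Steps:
k(E) = 2*E (k(E) = (E + 0) + E = E + E = 2*E)
9*(-31 + k(5)) = 9*(-31 + 2*5) = 9*(-31 + 10) = 9*(-21) = -189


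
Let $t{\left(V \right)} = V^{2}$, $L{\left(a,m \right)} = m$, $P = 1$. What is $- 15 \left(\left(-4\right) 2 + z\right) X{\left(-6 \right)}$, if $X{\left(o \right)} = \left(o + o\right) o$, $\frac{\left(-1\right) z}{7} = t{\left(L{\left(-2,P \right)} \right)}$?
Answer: $16200$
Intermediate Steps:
$z = -7$ ($z = - 7 \cdot 1^{2} = \left(-7\right) 1 = -7$)
$X{\left(o \right)} = 2 o^{2}$ ($X{\left(o \right)} = 2 o o = 2 o^{2}$)
$- 15 \left(\left(-4\right) 2 + z\right) X{\left(-6 \right)} = - 15 \left(\left(-4\right) 2 - 7\right) 2 \left(-6\right)^{2} = - 15 \left(-8 - 7\right) 2 \cdot 36 = \left(-15\right) \left(-15\right) 72 = 225 \cdot 72 = 16200$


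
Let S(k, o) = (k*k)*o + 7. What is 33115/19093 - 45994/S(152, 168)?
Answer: 127657013643/74109078547 ≈ 1.7226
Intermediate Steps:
S(k, o) = 7 + o*k² (S(k, o) = k²*o + 7 = o*k² + 7 = 7 + o*k²)
33115/19093 - 45994/S(152, 168) = 33115/19093 - 45994/(7 + 168*152²) = 33115*(1/19093) - 45994/(7 + 168*23104) = 33115/19093 - 45994/(7 + 3881472) = 33115/19093 - 45994/3881479 = 127657013643/74109078547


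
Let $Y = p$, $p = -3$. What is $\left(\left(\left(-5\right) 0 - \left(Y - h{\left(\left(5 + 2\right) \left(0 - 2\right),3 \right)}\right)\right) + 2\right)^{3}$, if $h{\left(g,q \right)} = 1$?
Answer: $216$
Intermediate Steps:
$Y = -3$
$\left(\left(\left(-5\right) 0 - \left(Y - h{\left(\left(5 + 2\right) \left(0 - 2\right),3 \right)}\right)\right) + 2\right)^{3} = \left(\left(\left(-5\right) 0 + \left(1 - -3\right)\right) + 2\right)^{3} = \left(\left(0 + \left(1 + 3\right)\right) + 2\right)^{3} = \left(\left(0 + 4\right) + 2\right)^{3} = \left(4 + 2\right)^{3} = 6^{3} = 216$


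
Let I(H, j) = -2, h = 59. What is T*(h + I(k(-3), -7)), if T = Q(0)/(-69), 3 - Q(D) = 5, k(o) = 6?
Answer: 38/23 ≈ 1.6522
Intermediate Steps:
Q(D) = -2 (Q(D) = 3 - 1*5 = 3 - 5 = -2)
T = 2/69 (T = -2/(-69) = -2*(-1/69) = 2/69 ≈ 0.028986)
T*(h + I(k(-3), -7)) = 2*(59 - 2)/69 = (2/69)*57 = 38/23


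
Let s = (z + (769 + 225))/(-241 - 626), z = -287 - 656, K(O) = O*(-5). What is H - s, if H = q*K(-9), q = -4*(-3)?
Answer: 9181/17 ≈ 540.06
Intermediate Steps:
K(O) = -5*O
z = -943
q = 12
s = -1/17 (s = (-943 + (769 + 225))/(-241 - 626) = (-943 + 994)/(-867) = 51*(-1/867) = -1/17 ≈ -0.058824)
H = 540 (H = 12*(-5*(-9)) = 12*45 = 540)
H - s = 540 - 1*(-1/17) = 540 + 1/17 = 9181/17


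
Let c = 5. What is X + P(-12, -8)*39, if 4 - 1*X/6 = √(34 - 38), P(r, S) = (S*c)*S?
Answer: 12504 - 12*I ≈ 12504.0 - 12.0*I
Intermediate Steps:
P(r, S) = 5*S² (P(r, S) = (S*5)*S = (5*S)*S = 5*S²)
X = 24 - 12*I (X = 24 - 6*√(34 - 38) = 24 - 12*I ≈ 24.0 - 12.0*I)
X + P(-12, -8)*39 = (24 - 12*I) + (5*(-8)²)*39 = (24 - 12*I) + (5*64)*39 = (24 - 12*I) + 320*39 = (24 - 12*I) + 12480 = 12504 - 12*I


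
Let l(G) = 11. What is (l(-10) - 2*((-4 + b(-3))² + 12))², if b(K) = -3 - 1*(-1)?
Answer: 7225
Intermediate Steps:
b(K) = -2 (b(K) = -3 + 1 = -2)
(l(-10) - 2*((-4 + b(-3))² + 12))² = (11 - 2*((-4 - 2)² + 12))² = (11 - 2*((-6)² + 12))² = (11 - 2*(36 + 12))² = (11 - 2*48)² = (11 - 96)² = (-85)² = 7225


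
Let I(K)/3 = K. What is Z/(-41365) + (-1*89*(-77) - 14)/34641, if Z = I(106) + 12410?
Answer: -158015413/1432924965 ≈ -0.11027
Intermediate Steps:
I(K) = 3*K
Z = 12728 (Z = 3*106 + 12410 = 318 + 12410 = 12728)
Z/(-41365) + (-1*89*(-77) - 14)/34641 = 12728/(-41365) + (-1*89*(-77) - 14)/34641 = 12728*(-1/41365) + (-89*(-77) - 14)*(1/34641) = -12728/41365 + (6853 - 14)*(1/34641) = -12728/41365 + 6839*(1/34641) = -12728/41365 + 6839/34641 = -158015413/1432924965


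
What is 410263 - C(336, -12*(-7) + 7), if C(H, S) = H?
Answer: 409927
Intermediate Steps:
410263 - C(336, -12*(-7) + 7) = 410263 - 1*336 = 410263 - 336 = 409927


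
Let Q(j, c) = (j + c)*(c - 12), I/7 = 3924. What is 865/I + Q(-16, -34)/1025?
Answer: 2562521/1126188 ≈ 2.2754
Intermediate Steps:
I = 27468 (I = 7*3924 = 27468)
Q(j, c) = (-12 + c)*(c + j) (Q(j, c) = (c + j)*(-12 + c) = (-12 + c)*(c + j))
865/I + Q(-16, -34)/1025 = 865/27468 + ((-34)² - 12*(-34) - 12*(-16) - 34*(-16))/1025 = 865*(1/27468) + (1156 + 408 + 192 + 544)*(1/1025) = 865/27468 + 2300*(1/1025) = 865/27468 + 92/41 = 2562521/1126188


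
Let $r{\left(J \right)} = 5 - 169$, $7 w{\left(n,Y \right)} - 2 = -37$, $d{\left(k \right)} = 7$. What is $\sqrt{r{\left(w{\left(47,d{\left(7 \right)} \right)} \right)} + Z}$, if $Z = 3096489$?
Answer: $5 \sqrt{123853} \approx 1759.6$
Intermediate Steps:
$w{\left(n,Y \right)} = -5$ ($w{\left(n,Y \right)} = \frac{2}{7} + \frac{1}{7} \left(-37\right) = \frac{2}{7} - \frac{37}{7} = -5$)
$r{\left(J \right)} = -164$ ($r{\left(J \right)} = 5 - 169 = -164$)
$\sqrt{r{\left(w{\left(47,d{\left(7 \right)} \right)} \right)} + Z} = \sqrt{-164 + 3096489} = \sqrt{3096325} = 5 \sqrt{123853}$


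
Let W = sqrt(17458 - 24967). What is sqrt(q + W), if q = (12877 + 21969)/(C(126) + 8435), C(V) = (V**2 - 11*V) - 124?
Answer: sqrt(34846 + 22801*I*sqrt(7509))/151 ≈ 6.6406 + 6.5246*I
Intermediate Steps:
C(V) = -124 + V**2 - 11*V
W = I*sqrt(7509) (W = sqrt(-7509) = I*sqrt(7509) ≈ 86.655*I)
q = 34846/22801 (q = (12877 + 21969)/((-124 + 126**2 - 11*126) + 8435) = 34846/((-124 + 15876 - 1386) + 8435) = 34846/(14366 + 8435) = 34846/22801 ≈ 1.5283)
sqrt(q + W) = sqrt(34846/22801 + I*sqrt(7509))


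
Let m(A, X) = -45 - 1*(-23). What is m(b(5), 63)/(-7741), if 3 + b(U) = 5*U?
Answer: 22/7741 ≈ 0.0028420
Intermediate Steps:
b(U) = -3 + 5*U
m(A, X) = -22 (m(A, X) = -45 + 23 = -22)
m(b(5), 63)/(-7741) = -22/(-7741) = -22*(-1/7741) = 22/7741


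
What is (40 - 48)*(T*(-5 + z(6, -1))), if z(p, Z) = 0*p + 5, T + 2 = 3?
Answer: 0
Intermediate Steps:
T = 1 (T = -2 + 3 = 1)
z(p, Z) = 5 (z(p, Z) = 0 + 5 = 5)
(40 - 48)*(T*(-5 + z(6, -1))) = (40 - 48)*(1*(-5 + 5)) = -8*0 = 0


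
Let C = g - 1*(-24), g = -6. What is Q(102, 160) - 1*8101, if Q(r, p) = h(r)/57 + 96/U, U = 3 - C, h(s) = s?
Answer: -770033/95 ≈ -8105.6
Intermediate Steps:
C = 18 (C = -6 - 1*(-24) = -6 + 24 = 18)
U = -15 (U = 3 - 1*18 = 3 - 18 = -15)
Q(r, p) = -32/5 + r/57 (Q(r, p) = r/57 + 96/(-15) = r*(1/57) + 96*(-1/15) = r/57 - 32/5 = -32/5 + r/57)
Q(102, 160) - 1*8101 = (-32/5 + (1/57)*102) - 1*8101 = (-32/5 + 34/19) - 8101 = -438/95 - 8101 = -770033/95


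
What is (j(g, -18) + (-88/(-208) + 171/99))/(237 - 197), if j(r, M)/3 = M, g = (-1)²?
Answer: -14829/11440 ≈ -1.2962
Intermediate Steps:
g = 1
j(r, M) = 3*M
(j(g, -18) + (-88/(-208) + 171/99))/(237 - 197) = (3*(-18) + (-88/(-208) + 171/99))/(237 - 197) = (-54 + (-88*(-1/208) + 171*(1/99)))/40 = (-54 + (11/26 + 19/11))*(1/40) = (-54 + 615/286)*(1/40) = -14829/286*1/40 = -14829/11440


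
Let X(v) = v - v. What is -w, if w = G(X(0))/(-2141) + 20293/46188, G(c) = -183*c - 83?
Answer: -47280917/98888508 ≈ -0.47812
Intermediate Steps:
X(v) = 0
G(c) = -83 - 183*c
w = 47280917/98888508 (w = (-83 - 183*0)/(-2141) + 20293/46188 = (-83 + 0)*(-1/2141) + 20293*(1/46188) = -83*(-1/2141) + 20293/46188 = 83/2141 + 20293/46188 = 47280917/98888508 ≈ 0.47812)
-w = -1*47280917/98888508 = -47280917/98888508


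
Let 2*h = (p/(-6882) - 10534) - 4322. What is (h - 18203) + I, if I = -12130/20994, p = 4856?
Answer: -308609956570/12040059 ≈ -25632.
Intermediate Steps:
h = -25560962/3441 (h = ((4856/(-6882) - 10534) - 4322)/2 = ((4856*(-1/6882) - 10534) - 4322)/2 = ((-2428/3441 - 10534) - 4322)/2 = (-36249922/3441 - 4322)/2 = (½)*(-51121924/3441) = -25560962/3441 ≈ -7428.4)
I = -6065/10497 (I = -12130*1/20994 = -6065/10497 ≈ -0.57778)
(h - 18203) + I = (-25560962/3441 - 18203) - 6065/10497 = -88197485/3441 - 6065/10497 = -308609956570/12040059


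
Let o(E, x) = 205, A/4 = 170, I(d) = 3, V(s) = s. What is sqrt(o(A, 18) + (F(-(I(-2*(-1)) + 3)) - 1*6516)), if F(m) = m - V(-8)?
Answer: 3*I*sqrt(701) ≈ 79.429*I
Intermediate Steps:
A = 680 (A = 4*170 = 680)
F(m) = 8 + m (F(m) = m - 1*(-8) = m + 8 = 8 + m)
sqrt(o(A, 18) + (F(-(I(-2*(-1)) + 3)) - 1*6516)) = sqrt(205 + ((8 - (3 + 3)) - 1*6516)) = sqrt(205 + ((8 - 1*6) - 6516)) = sqrt(205 + ((8 - 6) - 6516)) = sqrt(205 + (2 - 6516)) = sqrt(205 - 6514) = sqrt(-6309) = 3*I*sqrt(701)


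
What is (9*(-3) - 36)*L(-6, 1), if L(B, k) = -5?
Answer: 315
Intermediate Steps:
(9*(-3) - 36)*L(-6, 1) = (9*(-3) - 36)*(-5) = (-27 - 36)*(-5) = -63*(-5) = 315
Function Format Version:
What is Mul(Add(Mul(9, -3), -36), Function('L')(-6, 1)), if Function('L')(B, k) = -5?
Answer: 315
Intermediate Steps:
Mul(Add(Mul(9, -3), -36), Function('L')(-6, 1)) = Mul(Add(Mul(9, -3), -36), -5) = Mul(Add(-27, -36), -5) = Mul(-63, -5) = 315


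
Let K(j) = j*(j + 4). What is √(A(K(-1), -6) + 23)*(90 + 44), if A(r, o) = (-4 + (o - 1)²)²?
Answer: 4288*√2 ≈ 6064.1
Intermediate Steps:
K(j) = j*(4 + j)
A(r, o) = (-4 + (-1 + o)²)²
√(A(K(-1), -6) + 23)*(90 + 44) = √((-4 + (-1 - 6)²)² + 23)*(90 + 44) = √((-4 + (-7)²)² + 23)*134 = √((-4 + 49)² + 23)*134 = √(45² + 23)*134 = √(2025 + 23)*134 = √2048*134 = (32*√2)*134 = 4288*√2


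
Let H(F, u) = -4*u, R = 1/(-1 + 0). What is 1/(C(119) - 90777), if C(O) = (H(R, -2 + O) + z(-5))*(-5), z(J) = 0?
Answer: -1/88437 ≈ -1.1307e-5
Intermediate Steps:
R = -1 (R = 1/(-1) = -1)
C(O) = -40 + 20*O (C(O) = (-4*(-2 + O) + 0)*(-5) = ((8 - 4*O) + 0)*(-5) = (8 - 4*O)*(-5) = -40 + 20*O)
1/(C(119) - 90777) = 1/((-40 + 20*119) - 90777) = 1/((-40 + 2380) - 90777) = 1/(2340 - 90777) = 1/(-88437) = -1/88437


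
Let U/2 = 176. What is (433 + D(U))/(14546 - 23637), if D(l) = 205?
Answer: -638/9091 ≈ -0.070179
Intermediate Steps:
U = 352 (U = 2*176 = 352)
(433 + D(U))/(14546 - 23637) = (433 + 205)/(14546 - 23637) = 638/(-9091) = 638*(-1/9091) = -638/9091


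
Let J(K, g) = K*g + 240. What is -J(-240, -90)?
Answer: -21840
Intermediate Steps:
J(K, g) = 240 + K*g
-J(-240, -90) = -(240 - 240*(-90)) = -(240 + 21600) = -1*21840 = -21840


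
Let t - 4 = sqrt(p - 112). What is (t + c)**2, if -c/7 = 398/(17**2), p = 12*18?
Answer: 11343084/83521 - 6520*sqrt(26)/289 ≈ 20.774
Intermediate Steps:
p = 216
t = 4 + 2*sqrt(26) (t = 4 + sqrt(216 - 112) = 4 + sqrt(104) = 4 + 2*sqrt(26) ≈ 14.198)
c = -2786/289 (c = -2786/(17**2) = -2786/289 ≈ -9.6401)
(t + c)**2 = ((4 + 2*sqrt(26)) - 2786/289)**2 = (-1630/289 + 2*sqrt(26))**2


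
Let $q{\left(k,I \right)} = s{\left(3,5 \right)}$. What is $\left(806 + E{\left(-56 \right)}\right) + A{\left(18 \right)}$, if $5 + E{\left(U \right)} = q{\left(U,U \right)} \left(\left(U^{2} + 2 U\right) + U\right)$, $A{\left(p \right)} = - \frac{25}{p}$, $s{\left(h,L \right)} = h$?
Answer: $\frac{174665}{18} \approx 9703.6$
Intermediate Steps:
$q{\left(k,I \right)} = 3$
$E{\left(U \right)} = -5 + 3 U^{2} + 9 U$ ($E{\left(U \right)} = -5 + 3 \left(\left(U^{2} + 2 U\right) + U\right) = -5 + 3 \left(U^{2} + 3 U\right) = -5 + \left(3 U^{2} + 9 U\right) = -5 + 3 U^{2} + 9 U$)
$\left(806 + E{\left(-56 \right)}\right) + A{\left(18 \right)} = \left(806 + \left(-5 + 3 \left(-56\right)^{2} + 9 \left(-56\right)\right)\right) - \frac{25}{18} = \left(806 - -8899\right) - \frac{25}{18} = \left(806 + 8899\right) - \frac{25}{18} = 9705 - \frac{25}{18} = \frac{174665}{18}$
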